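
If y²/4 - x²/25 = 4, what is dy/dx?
Apply d/dx to both sides, remembering that y depends on x. Each occurrence of y therefore brings in a y' = dy/dx via the chain rule.

With F(x, y) equal to the left-hand side minus the right, differentiate F term by term:
  d/dx[-x^2/25] = -2x/25
  d/dx[y^2/4] = y·y'/2
  d/dx[-4] = 0
Adding these up, d/dx[F] = 0 becomes
  (-2x/25) + (y/2)·y' = 0,
so isolating y',
  dy/dx = -(-2x/25)/(y/2) = 4x/(25y)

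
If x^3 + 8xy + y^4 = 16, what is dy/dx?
Differentiate the relation implicitly: treat y = y(x) and apply the chain rule, so every y-derivative picks up a y' = dy/dx factor.

With everything moved to the left-hand side, differentiate term by term:
  d/dx[x^3] = 3x^2
  d/dx[8xy] = 8x·y' + 8y
  d/dx[y^4] = 4y^3·y'
  d/dx[-16] = 0

Separating the contributions that come from x directly and those that come through y:
  without y':      3x^2 + 8y
  multiplying y':  8x + 4y^3

so (3x^2 + 8y) + (8x + 4y^3)·y' = 0, and therefore
  dy/dx = -(3x^2 + 8y)/(8x + 4y^3) = (-3x^2 - 8y)/(4(2x + y^3))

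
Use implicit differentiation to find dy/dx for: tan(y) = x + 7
Take d/dx of both sides. Since y is implicitly a function of x, the chain rule attaches a y' = dy/dx factor whenever we differentiate through y.

Set F(x, y) = (left side) − (right side), so the curve is F = 0. Differentiating each term of F:
  d/dx[-x] = -1
  d/dx[tan(y)] = y'(tan(y)^2 + 1)
  d/dx[-7] = 0

Collecting, the y'-free part is the partial derivative in x and the y' coefficient is the partial derivative in y:
  ∂F/∂x = -1
  ∂F/∂y = tan(y)^2 + 1

so d/dx[F(x, y(x))] = ∂F/∂x + (∂F/∂y)·y' = 0. Rearranging,
  dy/dx = -(∂F/∂x)/(∂F/∂y) = -(-1)/(tan(y)^2 + 1) = cos(y)^2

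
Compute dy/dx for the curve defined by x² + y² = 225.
Differentiate both sides with respect to x, treating y as y(x). By the chain rule, any term containing y contributes a factor of y' = dy/dx when we differentiate it.

Move every term to one side and write the relation as F(x, y) = 0. Term by term,
  d/dx[x^2] = 2x
  d/dx[y^2] = 2y·y'
  d/dx[-225] = 0

The pieces without y' make up ∂F/∂x and the coefficient of y' is ∂F/∂y:
  ∂F/∂x = 2x,
  ∂F/∂y = 2y.

Since d/dx[F] = ∂F/∂x + (∂F/∂y)·y' = 0, solve for y':
  (∂F/∂y)·y' = -∂F/∂x
  dy/dx = -(∂F/∂x)/(∂F/∂y) = -(2x)/(2y) = -x/y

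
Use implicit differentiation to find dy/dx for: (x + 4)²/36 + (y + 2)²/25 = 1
Differentiate the relation implicitly: treat y = y(x) and apply the chain rule, so every y-derivative picks up a y' = dy/dx factor.

With everything moved to the left-hand side, differentiate term by term:
  d/dx[(x + 4)^2/36] = x/18 + 2/9
  d/dx[(y + 2)^2/25] = 2·y'(y + 2)/25
  d/dx[-1] = 0

Separating the contributions that come from x directly and those that come through y:
  without y':      x/18 + 2/9
  multiplying y':  2y/25 + 4/25

so (x/18 + 2/9) + (2y/25 + 4/25)·y' = 0, and therefore
  dy/dx = -(x/18 + 2/9)/(2y/25 + 4/25)
        = -((x + 4)/18)/(2(y + 2)/25) = 25(-x - 4)/(36(y + 2))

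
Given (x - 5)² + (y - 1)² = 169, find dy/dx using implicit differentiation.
Differentiate the relation implicitly: treat y = y(x) and apply the chain rule, so every y-derivative picks up a y' = dy/dx factor.

With everything moved to the left-hand side, differentiate term by term:
  d/dx[(x - 5)^2] = 2x - 10
  d/dx[(y - 1)^2] = 2·y'(y - 1)
  d/dx[-169] = 0

Separating the contributions that come from x directly and those that come through y:
  without y':      2x - 10
  multiplying y':  2y - 2

so (2x - 10) + (2y - 2)·y' = 0, and therefore
  dy/dx = -(2x - 10)/(2y - 2) = (5 - x)/(y - 1)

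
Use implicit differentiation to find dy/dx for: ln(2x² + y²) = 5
Differentiate both sides with respect to x, treating y as y(x). By the chain rule, any term containing y contributes a factor of y' = dy/dx when we differentiate it.

Move every term to one side and write the relation as F(x, y) = 0. Term by term,
  d/dx[ln(2x^2 + y^2)] = (4x + 2y·y')/(2x^2 + y^2)
  d/dx[-5] = 0

The pieces without y' make up ∂F/∂x and the coefficient of y' is ∂F/∂y:
  ∂F/∂x = 4x/(2x^2 + y^2),
  ∂F/∂y = 2y/(2x^2 + y^2).

Since d/dx[F] = ∂F/∂x + (∂F/∂y)·y' = 0, solve for y':
  (∂F/∂y)·y' = -∂F/∂x
  dy/dx = -(∂F/∂x)/(∂F/∂y) = -(4x/(2x^2 + y^2))/(2y/(2x^2 + y^2)) = -2x/y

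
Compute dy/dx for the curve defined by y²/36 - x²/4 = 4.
Apply d/dx to both sides, remembering that y depends on x. Each occurrence of y therefore brings in a y' = dy/dx via the chain rule.

With F(x, y) equal to the left-hand side minus the right, differentiate F term by term:
  d/dx[-x^2/4] = -x/2
  d/dx[y^2/36] = y·y'/18
  d/dx[-4] = 0
Adding these up, d/dx[F] = 0 becomes
  (-x/2) + (y/18)·y' = 0,
so isolating y',
  dy/dx = -(-x/2)/(y/18) = 9x/y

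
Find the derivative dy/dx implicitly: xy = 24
Apply d/dx to both sides, remembering that y depends on x. Each occurrence of y therefore brings in a y' = dy/dx via the chain rule.

With F(x, y) equal to the left-hand side minus the right, differentiate F term by term:
  d/dx[xy] = x·y' + y
  d/dx[-24] = 0
Adding these up, d/dx[F] = 0 becomes
  (y) + (x)·y' = 0,
so isolating y',
  dy/dx = -(y)/(x) = -y/x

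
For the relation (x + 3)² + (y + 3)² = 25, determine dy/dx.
Take d/dx of both sides. Since y is implicitly a function of x, the chain rule attaches a y' = dy/dx factor whenever we differentiate through y.

Set F(x, y) = (left side) − (right side), so the curve is F = 0. Differentiating each term of F:
  d/dx[(x + 3)^2] = 2x + 6
  d/dx[(y + 3)^2] = 2·y'(y + 3)
  d/dx[-25] = 0

Collecting, the y'-free part is the partial derivative in x and the y' coefficient is the partial derivative in y:
  ∂F/∂x = 2x + 6
  ∂F/∂y = 2y + 6

so d/dx[F(x, y(x))] = ∂F/∂x + (∂F/∂y)·y' = 0. Rearranging,
  dy/dx = -(∂F/∂x)/(∂F/∂y) = -(2x + 6)/(2y + 6) = (-x - 3)/(y + 3)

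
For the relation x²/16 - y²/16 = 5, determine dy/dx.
Differentiate the relation implicitly: treat y = y(x) and apply the chain rule, so every y-derivative picks up a y' = dy/dx factor.

With everything moved to the left-hand side, differentiate term by term:
  d/dx[x^2/16] = x/8
  d/dx[-y^2/16] = -y·y'/8
  d/dx[-5] = 0

Separating the contributions that come from x directly and those that come through y:
  without y':      x/8
  multiplying y':  -y/8

so (x/8) + (-y/8)·y' = 0, and therefore
  dy/dx = -(x/8)/(-y/8) = x/y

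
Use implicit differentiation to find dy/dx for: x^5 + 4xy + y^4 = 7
Differentiate the relation implicitly: treat y = y(x) and apply the chain rule, so every y-derivative picks up a y' = dy/dx factor.

With everything moved to the left-hand side, differentiate term by term:
  d/dx[x^5] = 5x^4
  d/dx[4xy] = 4x·y' + 4y
  d/dx[y^4] = 4y^3·y'
  d/dx[-7] = 0

Separating the contributions that come from x directly and those that come through y:
  without y':      5x^4 + 4y
  multiplying y':  4x + 4y^3

so (5x^4 + 4y) + (4x + 4y^3)·y' = 0, and therefore
  dy/dx = -(5x^4 + 4y)/(4x + 4y^3) = (-5x^4/4 - y)/(x + y^3)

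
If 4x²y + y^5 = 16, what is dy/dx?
Differentiate the relation implicitly: treat y = y(x) and apply the chain rule, so every y-derivative picks up a y' = dy/dx factor.

With everything moved to the left-hand side, differentiate term by term:
  d/dx[4x^2y] = 4x^2·y' + 8xy
  d/dx[y^5] = 5y^4·y'
  d/dx[-16] = 0

Separating the contributions that come from x directly and those that come through y:
  without y':      8xy
  multiplying y':  4x^2 + 5y^4

so (8xy) + (4x^2 + 5y^4)·y' = 0, and therefore
  dy/dx = -(8xy)/(4x^2 + 5y^4) = -8xy/(4x^2 + 5y^4)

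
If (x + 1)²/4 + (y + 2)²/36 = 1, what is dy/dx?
Differentiate both sides with respect to x, treating y as y(x). By the chain rule, any term containing y contributes a factor of y' = dy/dx when we differentiate it.

Move every term to one side and write the relation as F(x, y) = 0. Term by term,
  d/dx[(x + 1)^2/4] = x/2 + 1/2
  d/dx[(y + 2)^2/36] = y'(y + 2)/18
  d/dx[-1] = 0

The pieces without y' make up ∂F/∂x and the coefficient of y' is ∂F/∂y:
  ∂F/∂x = x/2 + 1/2,
  ∂F/∂y = y/18 + 1/9.

Since d/dx[F] = ∂F/∂x + (∂F/∂y)·y' = 0, solve for y':
  (∂F/∂y)·y' = -∂F/∂x
  dy/dx = -(∂F/∂x)/(∂F/∂y) = -(x/2 + 1/2)/(y/18 + 1/9)
        = -((x + 1)/2)/((y + 2)/18) = 9(-x - 1)/(y + 2)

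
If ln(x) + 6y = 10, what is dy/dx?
Take d/dx of both sides. Since y is implicitly a function of x, the chain rule attaches a y' = dy/dx factor whenever we differentiate through y.

Set F(x, y) = (left side) − (right side), so the curve is F = 0. Differentiating each term of F:
  d/dx[6y] = 6·y'
  d/dx[ln(x)] = 1/x
  d/dx[-10] = 0

Collecting, the y'-free part is the partial derivative in x and the y' coefficient is the partial derivative in y:
  ∂F/∂x = 1/x
  ∂F/∂y = 6

so d/dx[F(x, y(x))] = ∂F/∂x + (∂F/∂y)·y' = 0. Rearranging,
  dy/dx = -(∂F/∂x)/(∂F/∂y) = -(1/x)/(6) = -1/(6x)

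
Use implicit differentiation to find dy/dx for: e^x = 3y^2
Differentiate the relation implicitly: treat y = y(x) and apply the chain rule, so every y-derivative picks up a y' = dy/dx factor.

With everything moved to the left-hand side, differentiate term by term:
  d/dx[-3y^2] = -6y·y'
  d/dx[e^(x)] = e^(x)

Separating the contributions that come from x directly and those that come through y:
  without y':      e^(x)
  multiplying y':  -6y

so (e^(x)) + (-6y)·y' = 0, and therefore
  dy/dx = -(e^(x))/(-6y) = e^(x)/(6y)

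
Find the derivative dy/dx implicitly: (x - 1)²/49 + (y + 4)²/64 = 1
Apply d/dx to both sides, remembering that y depends on x. Each occurrence of y therefore brings in a y' = dy/dx via the chain rule.

With F(x, y) equal to the left-hand side minus the right, differentiate F term by term:
  d/dx[(x - 1)^2/49] = 2x/49 - 2/49
  d/dx[(y + 4)^2/64] = y'(y + 4)/32
  d/dx[-1] = 0
Adding these up, d/dx[F] = 0 becomes
  (2x/49 - 2/49) + (y/32 + 1/8)·y' = 0,
so isolating y',
  dy/dx = -(2x/49 - 2/49)/(y/32 + 1/8)
        = -(2(x - 1)/49)/((y + 4)/32) = 64(1 - x)/(49(y + 4))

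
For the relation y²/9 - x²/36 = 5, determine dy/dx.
Apply d/dx to both sides, remembering that y depends on x. Each occurrence of y therefore brings in a y' = dy/dx via the chain rule.

With F(x, y) equal to the left-hand side minus the right, differentiate F term by term:
  d/dx[-x^2/36] = -x/18
  d/dx[y^2/9] = 2y·y'/9
  d/dx[-5] = 0
Adding these up, d/dx[F] = 0 becomes
  (-x/18) + (2y/9)·y' = 0,
so isolating y',
  dy/dx = -(-x/18)/(2y/9) = x/(4y)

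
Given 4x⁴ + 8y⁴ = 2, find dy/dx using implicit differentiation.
Differentiate the relation implicitly: treat y = y(x) and apply the chain rule, so every y-derivative picks up a y' = dy/dx factor.

With everything moved to the left-hand side, differentiate term by term:
  d/dx[4x^4] = 16x^3
  d/dx[8y^4] = 32y^3·y'
  d/dx[-2] = 0

Separating the contributions that come from x directly and those that come through y:
  without y':      16x^3
  multiplying y':  32y^3

so (16x^3) + (32y^3)·y' = 0, and therefore
  dy/dx = -(16x^3)/(32y^3) = -x^3/(2y^3)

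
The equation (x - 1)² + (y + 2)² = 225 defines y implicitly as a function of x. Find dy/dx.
Differentiate the relation implicitly: treat y = y(x) and apply the chain rule, so every y-derivative picks up a y' = dy/dx factor.

With everything moved to the left-hand side, differentiate term by term:
  d/dx[(x - 1)^2] = 2x - 2
  d/dx[(y + 2)^2] = 2·y'(y + 2)
  d/dx[-225] = 0

Separating the contributions that come from x directly and those that come through y:
  without y':      2x - 2
  multiplying y':  2y + 4

so (2x - 2) + (2y + 4)·y' = 0, and therefore
  dy/dx = -(2x - 2)/(2y + 4) = (1 - x)/(y + 2)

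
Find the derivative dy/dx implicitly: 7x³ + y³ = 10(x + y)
Apply d/dx to both sides, remembering that y depends on x. Each occurrence of y therefore brings in a y' = dy/dx via the chain rule.

With F(x, y) equal to the left-hand side minus the right, differentiate F term by term:
  d/dx[7x^3] = 21x^2
  d/dx[-10x] = -10
  d/dx[y^3] = 3y^2·y'
  d/dx[-10y] = -10·y'
Adding these up, d/dx[F] = 0 becomes
  (21x^2 - 10) + (3y^2 - 10)·y' = 0,
so isolating y',
  dy/dx = -(21x^2 - 10)/(3y^2 - 10) = (10 - 21x^2)/(3y^2 - 10)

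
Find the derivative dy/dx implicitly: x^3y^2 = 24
Differentiate both sides with respect to x, treating y as y(x). By the chain rule, any term containing y contributes a factor of y' = dy/dx when we differentiate it.

Move every term to one side and write the relation as F(x, y) = 0. Term by term,
  d/dx[x^3y^2] = 2x^3y·y' + 3x^2y^2
  d/dx[-24] = 0

The pieces without y' make up ∂F/∂x and the coefficient of y' is ∂F/∂y:
  ∂F/∂x = 3x^2y^2,
  ∂F/∂y = 2x^3y.

Since d/dx[F] = ∂F/∂x + (∂F/∂y)·y' = 0, solve for y':
  (∂F/∂y)·y' = -∂F/∂x
  dy/dx = -(∂F/∂x)/(∂F/∂y) = -(3x^2y^2)/(2x^3y) = -3y/(2x)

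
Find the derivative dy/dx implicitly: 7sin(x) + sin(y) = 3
Differentiate both sides with respect to x, treating y as y(x). By the chain rule, any term containing y contributes a factor of y' = dy/dx when we differentiate it.

Move every term to one side and write the relation as F(x, y) = 0. Term by term,
  d/dx[7sin(x)] = 7cos(x)
  d/dx[sin(y)] = y'·cos(y)
  d/dx[-3] = 0

The pieces without y' make up ∂F/∂x and the coefficient of y' is ∂F/∂y:
  ∂F/∂x = 7cos(x),
  ∂F/∂y = cos(y).

Since d/dx[F] = ∂F/∂x + (∂F/∂y)·y' = 0, solve for y':
  (∂F/∂y)·y' = -∂F/∂x
  dy/dx = -(∂F/∂x)/(∂F/∂y) = -(7cos(x))/(cos(y)) = -7cos(x)/cos(y)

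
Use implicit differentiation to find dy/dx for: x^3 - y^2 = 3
Differentiate both sides with respect to x, treating y as y(x). By the chain rule, any term containing y contributes a factor of y' = dy/dx when we differentiate it.

Move every term to one side and write the relation as F(x, y) = 0. Term by term,
  d/dx[x^3] = 3x^2
  d/dx[-y^2] = -2y·y'
  d/dx[-3] = 0

The pieces without y' make up ∂F/∂x and the coefficient of y' is ∂F/∂y:
  ∂F/∂x = 3x^2,
  ∂F/∂y = -2y.

Since d/dx[F] = ∂F/∂x + (∂F/∂y)·y' = 0, solve for y':
  (∂F/∂y)·y' = -∂F/∂x
  dy/dx = -(∂F/∂x)/(∂F/∂y) = -(3x^2)/(-2y) = 3x^2/(2y)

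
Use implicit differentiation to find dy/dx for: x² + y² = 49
Apply d/dx to both sides, remembering that y depends on x. Each occurrence of y therefore brings in a y' = dy/dx via the chain rule.

With F(x, y) equal to the left-hand side minus the right, differentiate F term by term:
  d/dx[x^2] = 2x
  d/dx[y^2] = 2y·y'
  d/dx[-49] = 0
Adding these up, d/dx[F] = 0 becomes
  (2x) + (2y)·y' = 0,
so isolating y',
  dy/dx = -(2x)/(2y) = -x/y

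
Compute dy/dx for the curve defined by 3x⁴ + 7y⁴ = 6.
Take d/dx of both sides. Since y is implicitly a function of x, the chain rule attaches a y' = dy/dx factor whenever we differentiate through y.

Set F(x, y) = (left side) − (right side), so the curve is F = 0. Differentiating each term of F:
  d/dx[3x^4] = 12x^3
  d/dx[7y^4] = 28y^3·y'
  d/dx[-6] = 0

Collecting, the y'-free part is the partial derivative in x and the y' coefficient is the partial derivative in y:
  ∂F/∂x = 12x^3
  ∂F/∂y = 28y^3

so d/dx[F(x, y(x))] = ∂F/∂x + (∂F/∂y)·y' = 0. Rearranging,
  dy/dx = -(∂F/∂x)/(∂F/∂y) = -(12x^3)/(28y^3) = -3x^3/(7y^3)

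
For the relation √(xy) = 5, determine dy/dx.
Differentiate the relation implicitly: treat y = y(x) and apply the chain rule, so every y-derivative picks up a y' = dy/dx factor.

With everything moved to the left-hand side, differentiate term by term:
  d/dx[√(xy)] = √(xy)(x·y'/2 + y/2)/(xy)
  d/dx[-5] = 0

Separating the contributions that come from x directly and those that come through y:
  without y':      √(xy)/(2x)
  multiplying y':  √(xy)/(2y)

so (√(xy)/(2x)) + (√(xy)/(2y))·y' = 0, and therefore
  dy/dx = -(√(xy)/(2x))/(√(xy)/(2y)) = -y/x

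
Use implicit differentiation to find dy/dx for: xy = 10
Apply d/dx to both sides, remembering that y depends on x. Each occurrence of y therefore brings in a y' = dy/dx via the chain rule.

With F(x, y) equal to the left-hand side minus the right, differentiate F term by term:
  d/dx[xy] = x·y' + y
  d/dx[-10] = 0
Adding these up, d/dx[F] = 0 becomes
  (y) + (x)·y' = 0,
so isolating y',
  dy/dx = -(y)/(x) = -y/x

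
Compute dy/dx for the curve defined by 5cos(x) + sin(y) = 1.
Take d/dx of both sides. Since y is implicitly a function of x, the chain rule attaches a y' = dy/dx factor whenever we differentiate through y.

Set F(x, y) = (left side) − (right side), so the curve is F = 0. Differentiating each term of F:
  d/dx[sin(y)] = y'·cos(y)
  d/dx[5cos(x)] = -5sin(x)
  d/dx[-1] = 0

Collecting, the y'-free part is the partial derivative in x and the y' coefficient is the partial derivative in y:
  ∂F/∂x = -5sin(x)
  ∂F/∂y = cos(y)

so d/dx[F(x, y(x))] = ∂F/∂x + (∂F/∂y)·y' = 0. Rearranging,
  dy/dx = -(∂F/∂x)/(∂F/∂y) = -(-5sin(x))/(cos(y)) = 5sin(x)/cos(y)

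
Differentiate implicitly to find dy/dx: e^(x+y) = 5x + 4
Differentiate both sides with respect to x, treating y as y(x). By the chain rule, any term containing y contributes a factor of y' = dy/dx when we differentiate it.

Move every term to one side and write the relation as F(x, y) = 0. Term by term,
  d/dx[-5x] = -5
  d/dx[e^(x + y)] = (y' + 1)·e^(x + y)
  d/dx[-4] = 0

The pieces without y' make up ∂F/∂x and the coefficient of y' is ∂F/∂y:
  ∂F/∂x = e^(x + y) - 5,
  ∂F/∂y = e^(x + y).

Since d/dx[F] = ∂F/∂x + (∂F/∂y)·y' = 0, solve for y':
  (∂F/∂y)·y' = -∂F/∂x
  dy/dx = -(∂F/∂x)/(∂F/∂y) = -(e^(x + y) - 5)/(e^(x + y)) = 5e^(-x - y) - 1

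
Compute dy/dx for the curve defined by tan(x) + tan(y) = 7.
Take d/dx of both sides. Since y is implicitly a function of x, the chain rule attaches a y' = dy/dx factor whenever we differentiate through y.

Set F(x, y) = (left side) − (right side), so the curve is F = 0. Differentiating each term of F:
  d/dx[tan(x)] = tan(x)^2 + 1
  d/dx[tan(y)] = y'(tan(y)^2 + 1)
  d/dx[-7] = 0

Collecting, the y'-free part is the partial derivative in x and the y' coefficient is the partial derivative in y:
  ∂F/∂x = tan(x)^2 + 1
  ∂F/∂y = tan(y)^2 + 1

so d/dx[F(x, y(x))] = ∂F/∂x + (∂F/∂y)·y' = 0. Rearranging,
  dy/dx = -(∂F/∂x)/(∂F/∂y) = -(tan(x)^2 + 1)/(tan(y)^2 + 1) = -cos(y)^2/cos(x)^2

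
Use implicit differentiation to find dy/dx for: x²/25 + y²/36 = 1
Take d/dx of both sides. Since y is implicitly a function of x, the chain rule attaches a y' = dy/dx factor whenever we differentiate through y.

Set F(x, y) = (left side) − (right side), so the curve is F = 0. Differentiating each term of F:
  d/dx[x^2/25] = 2x/25
  d/dx[y^2/36] = y·y'/18
  d/dx[-1] = 0

Collecting, the y'-free part is the partial derivative in x and the y' coefficient is the partial derivative in y:
  ∂F/∂x = 2x/25
  ∂F/∂y = y/18

so d/dx[F(x, y(x))] = ∂F/∂x + (∂F/∂y)·y' = 0. Rearranging,
  dy/dx = -(∂F/∂x)/(∂F/∂y) = -(2x/25)/(y/18) = -36x/(25y)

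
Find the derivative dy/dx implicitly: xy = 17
Differentiate both sides with respect to x, treating y as y(x). By the chain rule, any term containing y contributes a factor of y' = dy/dx when we differentiate it.

Move every term to one side and write the relation as F(x, y) = 0. Term by term,
  d/dx[xy] = x·y' + y
  d/dx[-17] = 0

The pieces without y' make up ∂F/∂x and the coefficient of y' is ∂F/∂y:
  ∂F/∂x = y,
  ∂F/∂y = x.

Since d/dx[F] = ∂F/∂x + (∂F/∂y)·y' = 0, solve for y':
  (∂F/∂y)·y' = -∂F/∂x
  dy/dx = -(∂F/∂x)/(∂F/∂y) = -(y)/(x) = -y/x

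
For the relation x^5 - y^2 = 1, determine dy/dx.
Take d/dx of both sides. Since y is implicitly a function of x, the chain rule attaches a y' = dy/dx factor whenever we differentiate through y.

Set F(x, y) = (left side) − (right side), so the curve is F = 0. Differentiating each term of F:
  d/dx[x^5] = 5x^4
  d/dx[-y^2] = -2y·y'
  d/dx[-1] = 0

Collecting, the y'-free part is the partial derivative in x and the y' coefficient is the partial derivative in y:
  ∂F/∂x = 5x^4
  ∂F/∂y = -2y

so d/dx[F(x, y(x))] = ∂F/∂x + (∂F/∂y)·y' = 0. Rearranging,
  dy/dx = -(∂F/∂x)/(∂F/∂y) = -(5x^4)/(-2y) = 5x^4/(2y)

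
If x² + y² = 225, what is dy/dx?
Differentiate the relation implicitly: treat y = y(x) and apply the chain rule, so every y-derivative picks up a y' = dy/dx factor.

With everything moved to the left-hand side, differentiate term by term:
  d/dx[x^2] = 2x
  d/dx[y^2] = 2y·y'
  d/dx[-225] = 0

Separating the contributions that come from x directly and those that come through y:
  without y':      2x
  multiplying y':  2y

so (2x) + (2y)·y' = 0, and therefore
  dy/dx = -(2x)/(2y) = -x/y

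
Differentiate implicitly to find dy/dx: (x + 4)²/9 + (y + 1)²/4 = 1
Take d/dx of both sides. Since y is implicitly a function of x, the chain rule attaches a y' = dy/dx factor whenever we differentiate through y.

Set F(x, y) = (left side) − (right side), so the curve is F = 0. Differentiating each term of F:
  d/dx[(x + 4)^2/9] = 2x/9 + 8/9
  d/dx[(y + 1)^2/4] = y'(y + 1)/2
  d/dx[-1] = 0

Collecting, the y'-free part is the partial derivative in x and the y' coefficient is the partial derivative in y:
  ∂F/∂x = 2x/9 + 8/9
  ∂F/∂y = y/2 + 1/2

so d/dx[F(x, y(x))] = ∂F/∂x + (∂F/∂y)·y' = 0. Rearranging,
  dy/dx = -(∂F/∂x)/(∂F/∂y) = -(2x/9 + 8/9)/(y/2 + 1/2)
        = -(2(x + 4)/9)/((y + 1)/2) = 4(-x - 4)/(9(y + 1))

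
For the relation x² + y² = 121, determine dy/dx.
Differentiate the relation implicitly: treat y = y(x) and apply the chain rule, so every y-derivative picks up a y' = dy/dx factor.

With everything moved to the left-hand side, differentiate term by term:
  d/dx[x^2] = 2x
  d/dx[y^2] = 2y·y'
  d/dx[-121] = 0

Separating the contributions that come from x directly and those that come through y:
  without y':      2x
  multiplying y':  2y

so (2x) + (2y)·y' = 0, and therefore
  dy/dx = -(2x)/(2y) = -x/y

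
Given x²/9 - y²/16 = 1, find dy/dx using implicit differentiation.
Apply d/dx to both sides, remembering that y depends on x. Each occurrence of y therefore brings in a y' = dy/dx via the chain rule.

With F(x, y) equal to the left-hand side minus the right, differentiate F term by term:
  d/dx[x^2/9] = 2x/9
  d/dx[-y^2/16] = -y·y'/8
  d/dx[-1] = 0
Adding these up, d/dx[F] = 0 becomes
  (2x/9) + (-y/8)·y' = 0,
so isolating y',
  dy/dx = -(2x/9)/(-y/8) = 16x/(9y)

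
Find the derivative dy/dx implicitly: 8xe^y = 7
Differentiate the relation implicitly: treat y = y(x) and apply the chain rule, so every y-derivative picks up a y' = dy/dx factor.

With everything moved to the left-hand side, differentiate term by term:
  d/dx[8x·e^(y)] = 8x·y'·e^(y) + 8e^(y)
  d/dx[-7] = 0

Separating the contributions that come from x directly and those that come through y:
  without y':      8e^(y)
  multiplying y':  8x·e^(y)

so (8e^(y)) + (8x·e^(y))·y' = 0, and therefore
  dy/dx = -(8e^(y))/(8x·e^(y)) = -1/x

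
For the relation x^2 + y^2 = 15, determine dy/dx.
Take d/dx of both sides. Since y is implicitly a function of x, the chain rule attaches a y' = dy/dx factor whenever we differentiate through y.

Set F(x, y) = (left side) − (right side), so the curve is F = 0. Differentiating each term of F:
  d/dx[x^2] = 2x
  d/dx[y^2] = 2y·y'
  d/dx[-15] = 0

Collecting, the y'-free part is the partial derivative in x and the y' coefficient is the partial derivative in y:
  ∂F/∂x = 2x
  ∂F/∂y = 2y

so d/dx[F(x, y(x))] = ∂F/∂x + (∂F/∂y)·y' = 0. Rearranging,
  dy/dx = -(∂F/∂x)/(∂F/∂y) = -(2x)/(2y) = -x/y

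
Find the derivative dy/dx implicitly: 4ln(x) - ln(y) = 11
Apply d/dx to both sides, remembering that y depends on x. Each occurrence of y therefore brings in a y' = dy/dx via the chain rule.

With F(x, y) equal to the left-hand side minus the right, differentiate F term by term:
  d/dx[4ln(x)] = 4/x
  d/dx[-ln(y)] = -y'/y
  d/dx[-11] = 0
Adding these up, d/dx[F] = 0 becomes
  (4/x) + (-1/y)·y' = 0,
so isolating y',
  dy/dx = -(4/x)/(-1/y) = 4y/x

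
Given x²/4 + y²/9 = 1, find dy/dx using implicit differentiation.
Differentiate the relation implicitly: treat y = y(x) and apply the chain rule, so every y-derivative picks up a y' = dy/dx factor.

With everything moved to the left-hand side, differentiate term by term:
  d/dx[x^2/4] = x/2
  d/dx[y^2/9] = 2y·y'/9
  d/dx[-1] = 0

Separating the contributions that come from x directly and those that come through y:
  without y':      x/2
  multiplying y':  2y/9

so (x/2) + (2y/9)·y' = 0, and therefore
  dy/dx = -(x/2)/(2y/9) = -9x/(4y)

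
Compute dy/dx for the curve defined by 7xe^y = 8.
Differentiate the relation implicitly: treat y = y(x) and apply the chain rule, so every y-derivative picks up a y' = dy/dx factor.

With everything moved to the left-hand side, differentiate term by term:
  d/dx[7x·e^(y)] = 7x·y'·e^(y) + 7e^(y)
  d/dx[-8] = 0

Separating the contributions that come from x directly and those that come through y:
  without y':      7e^(y)
  multiplying y':  7x·e^(y)

so (7e^(y)) + (7x·e^(y))·y' = 0, and therefore
  dy/dx = -(7e^(y))/(7x·e^(y)) = -1/x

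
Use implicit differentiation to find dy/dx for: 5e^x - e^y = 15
Differentiate the relation implicitly: treat y = y(x) and apply the chain rule, so every y-derivative picks up a y' = dy/dx factor.

With everything moved to the left-hand side, differentiate term by term:
  d/dx[5e^(x)] = 5e^(x)
  d/dx[-e^(y)] = -y'·e^(y)
  d/dx[-15] = 0

Separating the contributions that come from x directly and those that come through y:
  without y':      5e^(x)
  multiplying y':  -e^(y)

so (5e^(x)) + (-e^(y))·y' = 0, and therefore
  dy/dx = -(5e^(x))/(-e^(y)) = 5e^(x - y)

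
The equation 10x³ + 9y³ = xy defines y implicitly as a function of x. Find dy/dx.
Differentiate both sides with respect to x, treating y as y(x). By the chain rule, any term containing y contributes a factor of y' = dy/dx when we differentiate it.

Move every term to one side and write the relation as F(x, y) = 0. Term by term,
  d/dx[10x^3] = 30x^2
  d/dx[-xy] = -x·y' - y
  d/dx[9y^3] = 27y^2·y'

The pieces without y' make up ∂F/∂x and the coefficient of y' is ∂F/∂y:
  ∂F/∂x = 30x^2 - y,
  ∂F/∂y = -x + 27y^2.

Since d/dx[F] = ∂F/∂x + (∂F/∂y)·y' = 0, solve for y':
  (∂F/∂y)·y' = -∂F/∂x
  dy/dx = -(∂F/∂x)/(∂F/∂y) = -(30x^2 - y)/(-x + 27y^2) = (30x^2 - y)/(x - 27y^2)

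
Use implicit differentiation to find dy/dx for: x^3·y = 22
Take d/dx of both sides. Since y is implicitly a function of x, the chain rule attaches a y' = dy/dx factor whenever we differentiate through y.

Set F(x, y) = (left side) − (right side), so the curve is F = 0. Differentiating each term of F:
  d/dx[x^3y] = x^3·y' + 3x^2y
  d/dx[-22] = 0

Collecting, the y'-free part is the partial derivative in x and the y' coefficient is the partial derivative in y:
  ∂F/∂x = 3x^2y
  ∂F/∂y = x^3

so d/dx[F(x, y(x))] = ∂F/∂x + (∂F/∂y)·y' = 0. Rearranging,
  dy/dx = -(∂F/∂x)/(∂F/∂y) = -(3x^2y)/(x^3) = -3y/x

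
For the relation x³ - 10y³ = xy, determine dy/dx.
Differentiate the relation implicitly: treat y = y(x) and apply the chain rule, so every y-derivative picks up a y' = dy/dx factor.

With everything moved to the left-hand side, differentiate term by term:
  d/dx[x^3] = 3x^2
  d/dx[-xy] = -x·y' - y
  d/dx[-10y^3] = -30y^2·y'

Separating the contributions that come from x directly and those that come through y:
  without y':      3x^2 - y
  multiplying y':  -x - 30y^2

so (3x^2 - y) + (-x - 30y^2)·y' = 0, and therefore
  dy/dx = -(3x^2 - y)/(-x - 30y^2) = (3x^2 - y)/(x + 30y^2)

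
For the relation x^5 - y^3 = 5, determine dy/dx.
Take d/dx of both sides. Since y is implicitly a function of x, the chain rule attaches a y' = dy/dx factor whenever we differentiate through y.

Set F(x, y) = (left side) − (right side), so the curve is F = 0. Differentiating each term of F:
  d/dx[x^5] = 5x^4
  d/dx[-y^3] = -3y^2·y'
  d/dx[-5] = 0

Collecting, the y'-free part is the partial derivative in x and the y' coefficient is the partial derivative in y:
  ∂F/∂x = 5x^4
  ∂F/∂y = -3y^2

so d/dx[F(x, y(x))] = ∂F/∂x + (∂F/∂y)·y' = 0. Rearranging,
  dy/dx = -(∂F/∂x)/(∂F/∂y) = -(5x^4)/(-3y^2) = 5x^4/(3y^2)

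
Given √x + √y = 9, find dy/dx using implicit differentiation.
Differentiate both sides with respect to x, treating y as y(x). By the chain rule, any term containing y contributes a factor of y' = dy/dx when we differentiate it.

Move every term to one side and write the relation as F(x, y) = 0. Term by term,
  d/dx[√(x)] = 1/(2√(x))
  d/dx[√(y)] = y'/(2√(y))
  d/dx[-9] = 0

The pieces without y' make up ∂F/∂x and the coefficient of y' is ∂F/∂y:
  ∂F/∂x = 1/(2√(x)),
  ∂F/∂y = 1/(2√(y)).

Since d/dx[F] = ∂F/∂x + (∂F/∂y)·y' = 0, solve for y':
  (∂F/∂y)·y' = -∂F/∂x
  dy/dx = -(∂F/∂x)/(∂F/∂y) = -(1/(2√(x)))/(1/(2√(y))) = -√(y)/√(x)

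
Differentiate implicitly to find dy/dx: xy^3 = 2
Differentiate both sides with respect to x, treating y as y(x). By the chain rule, any term containing y contributes a factor of y' = dy/dx when we differentiate it.

Move every term to one side and write the relation as F(x, y) = 0. Term by term,
  d/dx[xy^3] = 3xy^2·y' + y^3
  d/dx[-2] = 0

The pieces without y' make up ∂F/∂x and the coefficient of y' is ∂F/∂y:
  ∂F/∂x = y^3,
  ∂F/∂y = 3xy^2.

Since d/dx[F] = ∂F/∂x + (∂F/∂y)·y' = 0, solve for y':
  (∂F/∂y)·y' = -∂F/∂x
  dy/dx = -(∂F/∂x)/(∂F/∂y) = -(y^3)/(3xy^2) = -y/(3x)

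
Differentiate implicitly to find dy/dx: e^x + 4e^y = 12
Differentiate both sides with respect to x, treating y as y(x). By the chain rule, any term containing y contributes a factor of y' = dy/dx when we differentiate it.

Move every term to one side and write the relation as F(x, y) = 0. Term by term,
  d/dx[e^(x)] = e^(x)
  d/dx[4e^(y)] = 4·y'·e^(y)
  d/dx[-12] = 0

The pieces without y' make up ∂F/∂x and the coefficient of y' is ∂F/∂y:
  ∂F/∂x = e^(x),
  ∂F/∂y = 4e^(y).

Since d/dx[F] = ∂F/∂x + (∂F/∂y)·y' = 0, solve for y':
  (∂F/∂y)·y' = -∂F/∂x
  dy/dx = -(∂F/∂x)/(∂F/∂y) = -(e^(x))/(4e^(y)) = -e^(x - y)/4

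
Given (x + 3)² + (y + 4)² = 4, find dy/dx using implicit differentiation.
Take d/dx of both sides. Since y is implicitly a function of x, the chain rule attaches a y' = dy/dx factor whenever we differentiate through y.

Set F(x, y) = (left side) − (right side), so the curve is F = 0. Differentiating each term of F:
  d/dx[(x + 3)^2] = 2x + 6
  d/dx[(y + 4)^2] = 2·y'(y + 4)
  d/dx[-4] = 0

Collecting, the y'-free part is the partial derivative in x and the y' coefficient is the partial derivative in y:
  ∂F/∂x = 2x + 6
  ∂F/∂y = 2y + 8

so d/dx[F(x, y(x))] = ∂F/∂x + (∂F/∂y)·y' = 0. Rearranging,
  dy/dx = -(∂F/∂x)/(∂F/∂y) = -(2x + 6)/(2y + 8) = (-x - 3)/(y + 4)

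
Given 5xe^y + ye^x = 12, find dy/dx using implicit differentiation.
Apply d/dx to both sides, remembering that y depends on x. Each occurrence of y therefore brings in a y' = dy/dx via the chain rule.

With F(x, y) equal to the left-hand side minus the right, differentiate F term by term:
  d/dx[5x·e^(y)] = 5x·y'·e^(y) + 5e^(y)
  d/dx[y·e^(x)] = y·e^(x) + y'·e^(x)
  d/dx[-12] = 0
Adding these up, d/dx[F] = 0 becomes
  (y·e^(x) + 5e^(y)) + (5x·e^(y) + e^(x))·y' = 0,
so isolating y',
  dy/dx = -(y·e^(x) + 5e^(y))/(5x·e^(y) + e^(x)) = (-y·e^(x) - 5e^(y))/(5x·e^(y) + e^(x))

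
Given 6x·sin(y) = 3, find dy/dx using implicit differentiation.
Take d/dx of both sides. Since y is implicitly a function of x, the chain rule attaches a y' = dy/dx factor whenever we differentiate through y.

Set F(x, y) = (left side) − (right side), so the curve is F = 0. Differentiating each term of F:
  d/dx[6x·sin(y)] = 6x·y'·cos(y) + 6sin(y)
  d/dx[-3] = 0

Collecting, the y'-free part is the partial derivative in x and the y' coefficient is the partial derivative in y:
  ∂F/∂x = 6sin(y)
  ∂F/∂y = 6x·cos(y)

so d/dx[F(x, y(x))] = ∂F/∂x + (∂F/∂y)·y' = 0. Rearranging,
  dy/dx = -(∂F/∂x)/(∂F/∂y) = -(6sin(y))/(6x·cos(y)) = -tan(y)/x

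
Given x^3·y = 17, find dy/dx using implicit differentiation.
Differentiate the relation implicitly: treat y = y(x) and apply the chain rule, so every y-derivative picks up a y' = dy/dx factor.

With everything moved to the left-hand side, differentiate term by term:
  d/dx[x^3y] = x^3·y' + 3x^2y
  d/dx[-17] = 0

Separating the contributions that come from x directly and those that come through y:
  without y':      3x^2y
  multiplying y':  x^3

so (3x^2y) + (x^3)·y' = 0, and therefore
  dy/dx = -(3x^2y)/(x^3) = -3y/x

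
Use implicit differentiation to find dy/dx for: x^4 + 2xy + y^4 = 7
Apply d/dx to both sides, remembering that y depends on x. Each occurrence of y therefore brings in a y' = dy/dx via the chain rule.

With F(x, y) equal to the left-hand side minus the right, differentiate F term by term:
  d/dx[x^4] = 4x^3
  d/dx[2xy] = 2x·y' + 2y
  d/dx[y^4] = 4y^3·y'
  d/dx[-7] = 0
Adding these up, d/dx[F] = 0 becomes
  (4x^3 + 2y) + (2x + 4y^3)·y' = 0,
so isolating y',
  dy/dx = -(4x^3 + 2y)/(2x + 4y^3) = (-2x^3 - y)/(x + 2y^3)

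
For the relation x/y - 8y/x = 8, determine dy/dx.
Take d/dx of both sides. Since y is implicitly a function of x, the chain rule attaches a y' = dy/dx factor whenever we differentiate through y.

Set F(x, y) = (left side) − (right side), so the curve is F = 0. Differentiating each term of F:
  d/dx[x/y] = -x·y'/y^2 + 1/y
  d/dx[-8y/x] = -8·y'/x + 8y/x^2
  d/dx[-8] = 0

Collecting, the y'-free part is the partial derivative in x and the y' coefficient is the partial derivative in y:
  ∂F/∂x = 1/y + 8y/x^2
  ∂F/∂y = -x/y^2 - 8/x

so d/dx[F(x, y(x))] = ∂F/∂x + (∂F/∂y)·y' = 0. Rearranging,
  dy/dx = -(∂F/∂x)/(∂F/∂y) = -(1/y + 8y/x^2)/(-x/y^2 - 8/x)
        = -((x^2 + 8y^2)/(x^2y))/(-(x^2 + 8y^2)/(xy^2)) = y/x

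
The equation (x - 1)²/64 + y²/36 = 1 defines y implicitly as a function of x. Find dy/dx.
Differentiate both sides with respect to x, treating y as y(x). By the chain rule, any term containing y contributes a factor of y' = dy/dx when we differentiate it.

Move every term to one side and write the relation as F(x, y) = 0. Term by term,
  d/dx[y^2/36] = y·y'/18
  d/dx[(x - 1)^2/64] = x/32 - 1/32
  d/dx[-1] = 0

The pieces without y' make up ∂F/∂x and the coefficient of y' is ∂F/∂y:
  ∂F/∂x = x/32 - 1/32,
  ∂F/∂y = y/18.

Since d/dx[F] = ∂F/∂x + (∂F/∂y)·y' = 0, solve for y':
  (∂F/∂y)·y' = -∂F/∂x
  dy/dx = -(∂F/∂x)/(∂F/∂y) = -(x/32 - 1/32)/(y/18)
        = -((x - 1)/32)/(y/18) = 9(1 - x)/(16y)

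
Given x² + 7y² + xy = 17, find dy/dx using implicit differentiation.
Take d/dx of both sides. Since y is implicitly a function of x, the chain rule attaches a y' = dy/dx factor whenever we differentiate through y.

Set F(x, y) = (left side) − (right side), so the curve is F = 0. Differentiating each term of F:
  d/dx[x^2] = 2x
  d/dx[xy] = x·y' + y
  d/dx[7y^2] = 14y·y'
  d/dx[-17] = 0

Collecting, the y'-free part is the partial derivative in x and the y' coefficient is the partial derivative in y:
  ∂F/∂x = 2x + y
  ∂F/∂y = x + 14y

so d/dx[F(x, y(x))] = ∂F/∂x + (∂F/∂y)·y' = 0. Rearranging,
  dy/dx = -(∂F/∂x)/(∂F/∂y) = -(2x + y)/(x + 14y) = (-2x - y)/(x + 14y)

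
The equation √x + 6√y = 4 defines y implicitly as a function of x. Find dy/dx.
Differentiate the relation implicitly: treat y = y(x) and apply the chain rule, so every y-derivative picks up a y' = dy/dx factor.

With everything moved to the left-hand side, differentiate term by term:
  d/dx[√(x)] = 1/(2√(x))
  d/dx[6√(y)] = 3·y'/√(y)
  d/dx[-4] = 0

Separating the contributions that come from x directly and those that come through y:
  without y':      1/(2√(x))
  multiplying y':  3/√(y)

so (1/(2√(x))) + (3/√(y))·y' = 0, and therefore
  dy/dx = -(1/(2√(x)))/(3/√(y)) = -√(y)/(6√(x))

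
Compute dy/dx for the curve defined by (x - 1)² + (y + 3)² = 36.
Differentiate both sides with respect to x, treating y as y(x). By the chain rule, any term containing y contributes a factor of y' = dy/dx when we differentiate it.

Move every term to one side and write the relation as F(x, y) = 0. Term by term,
  d/dx[(x - 1)^2] = 2x - 2
  d/dx[(y + 3)^2] = 2·y'(y + 3)
  d/dx[-36] = 0

The pieces without y' make up ∂F/∂x and the coefficient of y' is ∂F/∂y:
  ∂F/∂x = 2x - 2,
  ∂F/∂y = 2y + 6.

Since d/dx[F] = ∂F/∂x + (∂F/∂y)·y' = 0, solve for y':
  (∂F/∂y)·y' = -∂F/∂x
  dy/dx = -(∂F/∂x)/(∂F/∂y) = -(2x - 2)/(2y + 6) = (1 - x)/(y + 3)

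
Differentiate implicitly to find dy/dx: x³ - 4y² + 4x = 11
Take d/dx of both sides. Since y is implicitly a function of x, the chain rule attaches a y' = dy/dx factor whenever we differentiate through y.

Set F(x, y) = (left side) − (right side), so the curve is F = 0. Differentiating each term of F:
  d/dx[x^3] = 3x^2
  d/dx[4x] = 4
  d/dx[-4y^2] = -8y·y'
  d/dx[-11] = 0

Collecting, the y'-free part is the partial derivative in x and the y' coefficient is the partial derivative in y:
  ∂F/∂x = 3x^2 + 4
  ∂F/∂y = -8y

so d/dx[F(x, y(x))] = ∂F/∂x + (∂F/∂y)·y' = 0. Rearranging,
  dy/dx = -(∂F/∂x)/(∂F/∂y) = -(3x^2 + 4)/(-8y) = (3x^2 + 4)/(8y)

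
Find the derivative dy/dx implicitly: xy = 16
Differentiate the relation implicitly: treat y = y(x) and apply the chain rule, so every y-derivative picks up a y' = dy/dx factor.

With everything moved to the left-hand side, differentiate term by term:
  d/dx[xy] = x·y' + y
  d/dx[-16] = 0

Separating the contributions that come from x directly and those that come through y:
  without y':      y
  multiplying y':  x

so (y) + (x)·y' = 0, and therefore
  dy/dx = -(y)/(x) = -y/x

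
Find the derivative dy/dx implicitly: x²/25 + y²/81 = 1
Take d/dx of both sides. Since y is implicitly a function of x, the chain rule attaches a y' = dy/dx factor whenever we differentiate through y.

Set F(x, y) = (left side) − (right side), so the curve is F = 0. Differentiating each term of F:
  d/dx[x^2/25] = 2x/25
  d/dx[y^2/81] = 2y·y'/81
  d/dx[-1] = 0

Collecting, the y'-free part is the partial derivative in x and the y' coefficient is the partial derivative in y:
  ∂F/∂x = 2x/25
  ∂F/∂y = 2y/81

so d/dx[F(x, y(x))] = ∂F/∂x + (∂F/∂y)·y' = 0. Rearranging,
  dy/dx = -(∂F/∂x)/(∂F/∂y) = -(2x/25)/(2y/81) = -81x/(25y)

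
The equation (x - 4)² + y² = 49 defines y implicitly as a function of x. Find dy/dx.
Take d/dx of both sides. Since y is implicitly a function of x, the chain rule attaches a y' = dy/dx factor whenever we differentiate through y.

Set F(x, y) = (left side) − (right side), so the curve is F = 0. Differentiating each term of F:
  d/dx[y^2] = 2y·y'
  d/dx[(x - 4)^2] = 2x - 8
  d/dx[-49] = 0

Collecting, the y'-free part is the partial derivative in x and the y' coefficient is the partial derivative in y:
  ∂F/∂x = 2x - 8
  ∂F/∂y = 2y

so d/dx[F(x, y(x))] = ∂F/∂x + (∂F/∂y)·y' = 0. Rearranging,
  dy/dx = -(∂F/∂x)/(∂F/∂y) = -(2x - 8)/(2y) = (4 - x)/y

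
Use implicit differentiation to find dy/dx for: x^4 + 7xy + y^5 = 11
Take d/dx of both sides. Since y is implicitly a function of x, the chain rule attaches a y' = dy/dx factor whenever we differentiate through y.

Set F(x, y) = (left side) − (right side), so the curve is F = 0. Differentiating each term of F:
  d/dx[x^4] = 4x^3
  d/dx[7xy] = 7x·y' + 7y
  d/dx[y^5] = 5y^4·y'
  d/dx[-11] = 0

Collecting, the y'-free part is the partial derivative in x and the y' coefficient is the partial derivative in y:
  ∂F/∂x = 4x^3 + 7y
  ∂F/∂y = 7x + 5y^4

so d/dx[F(x, y(x))] = ∂F/∂x + (∂F/∂y)·y' = 0. Rearranging,
  dy/dx = -(∂F/∂x)/(∂F/∂y) = -(4x^3 + 7y)/(7x + 5y^4) = (-4x^3 - 7y)/(7x + 5y^4)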